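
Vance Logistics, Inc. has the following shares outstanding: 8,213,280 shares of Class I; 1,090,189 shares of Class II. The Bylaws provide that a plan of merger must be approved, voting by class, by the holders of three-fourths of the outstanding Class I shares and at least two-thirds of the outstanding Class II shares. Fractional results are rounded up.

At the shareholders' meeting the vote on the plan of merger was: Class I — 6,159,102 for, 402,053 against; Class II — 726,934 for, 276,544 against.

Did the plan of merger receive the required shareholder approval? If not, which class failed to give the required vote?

Not approved — the Class I shares did not give the required vote.

Class I: 3/4 of 8213280 = 6159960; 6,159,960 required, 6,159,102 in favor — not approved.
Class II: 2/3 of 1090189 = 726792.67, rounded up to 726793; 726,793 required, 726,934 in favor — approved.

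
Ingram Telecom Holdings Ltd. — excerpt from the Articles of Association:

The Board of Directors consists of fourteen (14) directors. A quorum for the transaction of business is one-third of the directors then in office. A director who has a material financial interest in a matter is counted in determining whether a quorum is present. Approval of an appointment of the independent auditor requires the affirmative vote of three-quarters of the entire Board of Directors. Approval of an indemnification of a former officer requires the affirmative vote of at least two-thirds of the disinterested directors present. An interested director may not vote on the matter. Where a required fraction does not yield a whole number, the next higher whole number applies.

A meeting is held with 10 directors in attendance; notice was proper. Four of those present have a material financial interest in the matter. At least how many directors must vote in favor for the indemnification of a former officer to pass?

The indemnification of a former officer requires two-thirds of the disinterested directors present (10 − 4 = 6).
2/3 of 6 = 4.

4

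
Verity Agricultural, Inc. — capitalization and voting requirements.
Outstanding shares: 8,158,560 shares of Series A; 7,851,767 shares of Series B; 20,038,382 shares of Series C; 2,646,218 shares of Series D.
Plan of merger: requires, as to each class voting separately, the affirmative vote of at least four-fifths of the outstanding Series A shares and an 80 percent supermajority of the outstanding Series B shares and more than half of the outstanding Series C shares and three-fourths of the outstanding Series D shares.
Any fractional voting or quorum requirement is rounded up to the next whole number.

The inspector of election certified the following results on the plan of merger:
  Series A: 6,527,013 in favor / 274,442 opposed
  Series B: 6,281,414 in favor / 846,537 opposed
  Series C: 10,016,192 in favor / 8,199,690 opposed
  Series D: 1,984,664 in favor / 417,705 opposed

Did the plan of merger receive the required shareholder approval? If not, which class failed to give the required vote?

Not approved — the Series C shares did not give the required vote.

Series A: 4/5 of 8158560 = 6526848; 6,526,848 required, 6,527,013 in favor — approved.
Series B: 4/5 of 7851767 = 6281413.60, rounded up to 6281414; 6,281,414 required, 6,281,414 in favor — approved.
Series C: a majority of 20038382 is 10019192; 10,019,192 required, 10,016,192 in favor — not approved.
Series D: 3/4 of 2646218 = 1984663.50, rounded up to 1984664; 1,984,664 required, 1,984,664 in favor — approved.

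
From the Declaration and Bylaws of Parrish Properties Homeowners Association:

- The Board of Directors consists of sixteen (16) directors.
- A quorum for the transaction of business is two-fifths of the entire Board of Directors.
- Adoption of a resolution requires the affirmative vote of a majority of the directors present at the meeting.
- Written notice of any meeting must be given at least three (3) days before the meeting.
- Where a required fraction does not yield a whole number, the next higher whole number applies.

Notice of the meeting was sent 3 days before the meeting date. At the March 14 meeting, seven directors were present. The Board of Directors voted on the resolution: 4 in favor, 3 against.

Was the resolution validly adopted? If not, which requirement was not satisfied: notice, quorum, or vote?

Notice: 3 days given; 3 required (3 ≥ 3). Satisfied.
Quorum: 7 present; quorum is 7. Satisfied.
Vote: the resolution requires a majority of the directors present (7). A majority of 7 is 4, so 4 affirmative votes are needed; 4 voted in favor. Satisfied.

Valid — all requirements satisfied.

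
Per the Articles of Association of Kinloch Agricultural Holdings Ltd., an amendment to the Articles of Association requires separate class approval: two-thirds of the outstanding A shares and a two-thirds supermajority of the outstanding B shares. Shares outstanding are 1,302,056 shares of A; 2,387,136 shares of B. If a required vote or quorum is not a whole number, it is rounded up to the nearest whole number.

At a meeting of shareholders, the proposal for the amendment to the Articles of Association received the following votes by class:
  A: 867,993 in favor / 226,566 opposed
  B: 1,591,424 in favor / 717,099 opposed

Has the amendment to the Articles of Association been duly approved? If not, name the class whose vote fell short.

A: 2/3 of 1302056 = 868037.33, rounded up to 868038; 868,038 required, 867,993 in favor — not approved.
B: 2/3 of 2387136 = 1591424; 1,591,424 required, 1,591,424 in favor — approved.

Not approved — the A shares did not give the required vote.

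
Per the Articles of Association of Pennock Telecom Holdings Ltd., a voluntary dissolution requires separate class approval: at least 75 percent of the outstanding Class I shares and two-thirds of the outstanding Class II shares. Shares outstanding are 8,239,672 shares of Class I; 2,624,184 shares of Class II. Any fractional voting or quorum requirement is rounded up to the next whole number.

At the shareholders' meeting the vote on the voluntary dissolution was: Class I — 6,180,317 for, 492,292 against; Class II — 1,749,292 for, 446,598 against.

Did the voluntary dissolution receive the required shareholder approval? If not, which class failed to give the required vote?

Not approved — the Class II shares did not give the required vote.

Class I: 3/4 of 8239672 = 6179754; 6,179,754 required, 6,180,317 in favor — approved.
Class II: 2/3 of 2624184 = 1749456; 1,749,456 required, 1,749,292 in favor — not approved.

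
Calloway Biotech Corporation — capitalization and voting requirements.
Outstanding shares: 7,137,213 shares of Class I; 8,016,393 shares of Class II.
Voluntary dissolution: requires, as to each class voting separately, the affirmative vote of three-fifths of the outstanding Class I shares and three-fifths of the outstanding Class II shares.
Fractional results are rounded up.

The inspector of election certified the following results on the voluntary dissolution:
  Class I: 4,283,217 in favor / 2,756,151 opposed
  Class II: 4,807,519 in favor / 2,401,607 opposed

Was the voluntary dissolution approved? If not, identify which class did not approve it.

Class I: 3/5 of 7137213 = 4282327.80, rounded up to 4282328; 4,282,328 required, 4,283,217 in favor — approved.
Class II: 3/5 of 8016393 = 4809835.80, rounded up to 4809836; 4,809,836 required, 4,807,519 in favor — not approved.

Not approved — the Class II shares did not give the required vote.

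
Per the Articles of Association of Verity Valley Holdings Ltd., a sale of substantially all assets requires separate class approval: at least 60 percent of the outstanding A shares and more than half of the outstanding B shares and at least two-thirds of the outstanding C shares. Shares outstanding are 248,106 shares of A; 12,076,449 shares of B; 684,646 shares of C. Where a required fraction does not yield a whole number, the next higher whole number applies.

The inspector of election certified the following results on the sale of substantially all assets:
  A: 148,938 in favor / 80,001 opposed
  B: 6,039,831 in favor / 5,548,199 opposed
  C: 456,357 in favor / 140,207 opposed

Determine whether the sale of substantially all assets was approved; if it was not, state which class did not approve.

A: 3/5 of 248106 = 148863.60, rounded up to 148864; 148,864 required, 148,938 in favor — approved.
B: a majority of 12076449 is 6038225; 6,038,225 required, 6,039,831 in favor — approved.
C: 2/3 of 684646 = 456430.67, rounded up to 456431; 456,431 required, 456,357 in favor — not approved.

Not approved — the C shares did not give the required vote.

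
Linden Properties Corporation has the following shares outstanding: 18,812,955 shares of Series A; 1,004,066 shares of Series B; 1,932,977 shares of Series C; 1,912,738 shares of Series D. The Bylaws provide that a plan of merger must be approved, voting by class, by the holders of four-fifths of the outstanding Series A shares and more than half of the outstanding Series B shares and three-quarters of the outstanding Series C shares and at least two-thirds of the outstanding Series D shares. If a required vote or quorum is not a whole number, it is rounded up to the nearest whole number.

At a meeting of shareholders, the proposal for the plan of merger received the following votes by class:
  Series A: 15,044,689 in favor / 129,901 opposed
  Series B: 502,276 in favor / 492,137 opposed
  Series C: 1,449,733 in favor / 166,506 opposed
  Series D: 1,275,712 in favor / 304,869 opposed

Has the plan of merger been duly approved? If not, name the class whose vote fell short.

Not approved — the Series A shares did not give the required vote.

Series A: 4/5 of 18812955 = 15050364; 15,050,364 required, 15,044,689 in favor — not approved.
Series B: a majority of 1004066 is 502034; 502,034 required, 502,276 in favor — approved.
Series C: 3/4 of 1932977 = 1449732.75, rounded up to 1449733; 1,449,733 required, 1,449,733 in favor — approved.
Series D: 2/3 of 1912738 = 1275158.67, rounded up to 1275159; 1,275,159 required, 1,275,712 in favor — approved.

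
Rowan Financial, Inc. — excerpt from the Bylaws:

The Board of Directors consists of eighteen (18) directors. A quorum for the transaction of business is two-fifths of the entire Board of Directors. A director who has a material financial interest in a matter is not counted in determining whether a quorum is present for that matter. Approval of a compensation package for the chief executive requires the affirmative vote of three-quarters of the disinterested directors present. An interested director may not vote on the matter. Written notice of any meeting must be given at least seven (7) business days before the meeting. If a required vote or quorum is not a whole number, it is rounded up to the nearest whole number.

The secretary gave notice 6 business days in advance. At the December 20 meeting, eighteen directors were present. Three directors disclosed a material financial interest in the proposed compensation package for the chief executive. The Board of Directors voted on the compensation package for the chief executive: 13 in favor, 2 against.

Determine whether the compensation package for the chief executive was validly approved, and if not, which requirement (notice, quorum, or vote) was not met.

Notice: 6 business days given; 7 required (6 < 7). Not satisfied.
Quorum: 18 present, but the 3 interested directors do not count, leaving 15. Quorum is 8. Satisfied.
Vote: the compensation package for the chief executive requires three-fourths of the disinterested directors present (18 − 3 = 15). 3/4 of 15 = 11.25, rounded up to 12, so 12 affirmative votes are needed; 13 voted in favor. Satisfied.

Invalid — notice requirement not satisfied.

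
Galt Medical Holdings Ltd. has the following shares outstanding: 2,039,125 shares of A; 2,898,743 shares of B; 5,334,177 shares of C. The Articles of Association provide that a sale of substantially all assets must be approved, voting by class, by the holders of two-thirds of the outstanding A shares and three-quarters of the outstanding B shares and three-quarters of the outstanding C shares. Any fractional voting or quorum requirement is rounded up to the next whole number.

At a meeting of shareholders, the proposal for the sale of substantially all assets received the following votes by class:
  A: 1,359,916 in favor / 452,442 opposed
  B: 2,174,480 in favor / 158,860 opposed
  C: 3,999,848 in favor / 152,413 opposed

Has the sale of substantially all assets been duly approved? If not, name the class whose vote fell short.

A: 2/3 of 2039125 = 1359416.67, rounded up to 1359417; 1,359,417 required, 1,359,916 in favor — approved.
B: 3/4 of 2898743 = 2174057.25, rounded up to 2174058; 2,174,058 required, 2,174,480 in favor — approved.
C: 3/4 of 5334177 = 4000632.75, rounded up to 4000633; 4,000,633 required, 3,999,848 in favor — not approved.

Not approved — the C shares did not give the required vote.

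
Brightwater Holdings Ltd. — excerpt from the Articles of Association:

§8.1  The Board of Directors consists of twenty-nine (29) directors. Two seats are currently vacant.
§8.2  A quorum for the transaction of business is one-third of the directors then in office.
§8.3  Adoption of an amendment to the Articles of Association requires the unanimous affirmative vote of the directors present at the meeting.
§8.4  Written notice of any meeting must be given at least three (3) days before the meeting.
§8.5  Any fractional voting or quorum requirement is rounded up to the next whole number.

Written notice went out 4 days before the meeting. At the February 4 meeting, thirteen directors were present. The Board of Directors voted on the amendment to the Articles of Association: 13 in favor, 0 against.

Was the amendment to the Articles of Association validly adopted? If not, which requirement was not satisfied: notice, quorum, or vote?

Valid — all requirements satisfied.

Notice: 4 days given; 3 required (4 ≥ 3). Satisfied.
Quorum: 13 present; quorum is 9. Satisfied.
Vote: the amendment to the Articles of Association requires the unanimous vote of the directors present (13). Unanimous means all 13, so 13 affirmative votes are needed; 13 voted in favor. Satisfied.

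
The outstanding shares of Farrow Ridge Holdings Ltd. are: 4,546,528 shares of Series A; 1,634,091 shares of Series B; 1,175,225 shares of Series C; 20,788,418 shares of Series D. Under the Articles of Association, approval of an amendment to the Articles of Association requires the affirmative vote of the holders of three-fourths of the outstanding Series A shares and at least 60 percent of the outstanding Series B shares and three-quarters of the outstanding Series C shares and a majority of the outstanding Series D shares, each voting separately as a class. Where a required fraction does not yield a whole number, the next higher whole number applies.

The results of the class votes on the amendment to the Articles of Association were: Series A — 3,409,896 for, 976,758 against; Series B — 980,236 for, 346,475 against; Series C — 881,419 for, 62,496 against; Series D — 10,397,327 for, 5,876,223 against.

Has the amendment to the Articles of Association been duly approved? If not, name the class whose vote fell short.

Not approved — the Series B shares did not give the required vote.

Series A: 3/4 of 4546528 = 3409896; 3,409,896 required, 3,409,896 in favor — approved.
Series B: 3/5 of 1634091 = 980454.60, rounded up to 980455; 980,455 required, 980,236 in favor — not approved.
Series C: 3/4 of 1175225 = 881418.75, rounded up to 881419; 881,419 required, 881,419 in favor — approved.
Series D: a majority of 20788418 is 10394210; 10,394,210 required, 10,397,327 in favor — approved.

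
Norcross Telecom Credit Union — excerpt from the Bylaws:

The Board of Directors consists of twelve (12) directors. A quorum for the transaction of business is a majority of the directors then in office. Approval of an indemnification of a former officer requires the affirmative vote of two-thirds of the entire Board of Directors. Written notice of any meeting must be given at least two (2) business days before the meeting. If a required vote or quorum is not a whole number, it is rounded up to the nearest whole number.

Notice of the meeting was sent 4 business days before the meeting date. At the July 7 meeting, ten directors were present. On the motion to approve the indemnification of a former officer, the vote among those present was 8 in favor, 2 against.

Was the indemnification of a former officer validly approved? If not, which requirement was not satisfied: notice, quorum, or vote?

Valid — all requirements satisfied.

Notice: 4 business days given; 2 required (4 ≥ 2). Satisfied.
Quorum: 10 present; quorum is 7. Satisfied.
Vote: the indemnification of a former officer requires two-thirds of the entire Board of Directors (12). 2/3 of 12 = 8, so 8 affirmative votes are needed; 8 voted in favor. Satisfied.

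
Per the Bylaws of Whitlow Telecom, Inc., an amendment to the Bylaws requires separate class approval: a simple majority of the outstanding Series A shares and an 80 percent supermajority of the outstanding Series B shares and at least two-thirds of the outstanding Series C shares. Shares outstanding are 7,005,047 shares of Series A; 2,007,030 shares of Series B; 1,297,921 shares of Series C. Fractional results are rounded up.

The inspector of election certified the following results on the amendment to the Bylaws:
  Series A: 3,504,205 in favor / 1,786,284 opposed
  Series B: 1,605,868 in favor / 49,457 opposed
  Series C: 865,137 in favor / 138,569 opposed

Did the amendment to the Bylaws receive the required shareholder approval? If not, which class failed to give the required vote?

Not approved — the Series C shares did not give the required vote.

Series A: a majority of 7005047 is 3502524; 3,502,524 required, 3,504,205 in favor — approved.
Series B: 4/5 of 2007030 = 1605624; 1,605,624 required, 1,605,868 in favor — approved.
Series C: 2/3 of 1297921 = 865280.67, rounded up to 865281; 865,281 required, 865,137 in favor — not approved.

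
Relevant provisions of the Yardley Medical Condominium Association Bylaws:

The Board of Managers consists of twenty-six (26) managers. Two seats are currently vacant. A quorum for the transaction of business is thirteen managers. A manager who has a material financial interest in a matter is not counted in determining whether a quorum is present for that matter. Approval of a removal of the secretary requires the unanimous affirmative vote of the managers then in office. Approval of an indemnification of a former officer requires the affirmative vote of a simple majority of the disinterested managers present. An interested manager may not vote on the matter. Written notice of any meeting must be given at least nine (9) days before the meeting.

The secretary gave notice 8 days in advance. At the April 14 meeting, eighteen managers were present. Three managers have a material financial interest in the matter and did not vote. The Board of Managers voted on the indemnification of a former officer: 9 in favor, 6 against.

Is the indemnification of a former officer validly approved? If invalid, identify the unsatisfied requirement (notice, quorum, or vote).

Notice: 8 days given; 9 required (8 < 9). Not satisfied.
Quorum: 18 present, but the 3 interested managers do not count, leaving 15. Quorum is 13. Satisfied.
Vote: the indemnification of a former officer requires a majority of the disinterested managers present (18 − 3 = 15). A majority of 15 is 8, so 8 affirmative votes are needed; 9 voted in favor. Satisfied.

Invalid — notice requirement not satisfied.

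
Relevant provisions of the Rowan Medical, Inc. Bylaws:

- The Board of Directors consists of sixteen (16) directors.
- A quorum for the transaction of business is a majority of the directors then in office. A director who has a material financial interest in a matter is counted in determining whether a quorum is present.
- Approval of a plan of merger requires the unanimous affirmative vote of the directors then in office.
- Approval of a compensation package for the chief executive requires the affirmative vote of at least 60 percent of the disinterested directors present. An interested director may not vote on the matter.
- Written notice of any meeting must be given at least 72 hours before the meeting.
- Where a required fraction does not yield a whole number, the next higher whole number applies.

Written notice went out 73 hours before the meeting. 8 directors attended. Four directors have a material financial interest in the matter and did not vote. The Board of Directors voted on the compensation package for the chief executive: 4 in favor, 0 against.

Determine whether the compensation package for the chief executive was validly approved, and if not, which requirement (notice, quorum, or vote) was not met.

Invalid — quorum requirement not satisfied.

Notice: 73 hours given; 72 required (73 ≥ 72). Satisfied.
Quorum: 8 present (interested directors count toward quorum); quorum is 9. Not satisfied.
Vote: the compensation package for the chief executive requires three-fifths of the disinterested directors present (8 − 4 = 4). 3/5 of 4 = 2.40, rounded up to 3, so 3 affirmative votes are needed; 4 voted in favor. Satisfied. (Moot — without a quorum no business can be validly transacted.)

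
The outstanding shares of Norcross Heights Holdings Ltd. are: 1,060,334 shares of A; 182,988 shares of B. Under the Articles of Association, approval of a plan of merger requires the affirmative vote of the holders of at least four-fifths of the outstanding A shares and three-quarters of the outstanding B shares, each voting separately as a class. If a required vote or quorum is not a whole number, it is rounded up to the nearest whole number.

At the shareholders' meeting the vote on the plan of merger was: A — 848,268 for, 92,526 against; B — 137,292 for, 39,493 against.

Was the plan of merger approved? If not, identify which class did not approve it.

Approved — every class gave the required vote.

A: 4/5 of 1060334 = 848267.20, rounded up to 848268; 848,268 required, 848,268 in favor — approved.
B: 3/4 of 182988 = 137241; 137,241 required, 137,292 in favor — approved.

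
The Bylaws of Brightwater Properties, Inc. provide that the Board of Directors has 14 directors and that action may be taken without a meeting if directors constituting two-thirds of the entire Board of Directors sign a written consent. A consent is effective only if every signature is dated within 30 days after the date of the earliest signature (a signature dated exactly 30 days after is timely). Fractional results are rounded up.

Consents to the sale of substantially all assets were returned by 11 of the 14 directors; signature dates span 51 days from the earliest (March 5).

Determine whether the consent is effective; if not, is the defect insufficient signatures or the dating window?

Not effective — dating-window requirement not satisfied.

Signatures required: two-thirds of 14 — 2/3 of 14 = 9.33, rounded up to 10, so 10 needed; 11 signed. Sufficient.
Dating window: the latest signature is 51 days after the earliest; the limit is 30 days. Outside the window.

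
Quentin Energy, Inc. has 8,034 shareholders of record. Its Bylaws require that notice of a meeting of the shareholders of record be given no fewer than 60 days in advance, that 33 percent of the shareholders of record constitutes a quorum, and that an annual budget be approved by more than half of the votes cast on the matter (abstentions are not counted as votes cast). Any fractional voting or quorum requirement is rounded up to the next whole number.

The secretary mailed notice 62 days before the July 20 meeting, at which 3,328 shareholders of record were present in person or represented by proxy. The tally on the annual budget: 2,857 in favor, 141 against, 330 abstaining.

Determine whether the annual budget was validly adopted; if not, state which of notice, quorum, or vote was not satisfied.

Valid — all requirements satisfied.

Notice: 62 days given; 60 required. Satisfied.
Quorum: 33% of 8,034 = 2,651.22, rounded up to 2,652; 3,328 present. Satisfied.
Vote: requires a majority of the votes cast (3,328 − 330 abstaining = 2,998); a majority of 2998 is 1500, so 1,500 needed; 2,857 in favor. Satisfied.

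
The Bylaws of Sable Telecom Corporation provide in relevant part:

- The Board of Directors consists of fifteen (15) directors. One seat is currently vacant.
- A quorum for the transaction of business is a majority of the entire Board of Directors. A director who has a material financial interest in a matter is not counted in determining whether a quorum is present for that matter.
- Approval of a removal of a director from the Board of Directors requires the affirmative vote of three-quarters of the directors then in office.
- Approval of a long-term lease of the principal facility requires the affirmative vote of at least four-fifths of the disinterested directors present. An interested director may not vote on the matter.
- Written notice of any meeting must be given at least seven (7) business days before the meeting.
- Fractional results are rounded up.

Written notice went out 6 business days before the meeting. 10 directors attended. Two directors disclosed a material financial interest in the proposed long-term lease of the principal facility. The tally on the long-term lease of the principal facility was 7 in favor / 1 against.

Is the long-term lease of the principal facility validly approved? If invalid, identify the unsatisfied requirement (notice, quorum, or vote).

Notice: 6 business days given; 7 required (6 < 7). Not satisfied.
Quorum: 10 present, but the 2 interested directors do not count, leaving 8. Quorum is 8. Satisfied.
Vote: the long-term lease of the principal facility requires four-fifths of the disinterested directors present (10 − 2 = 8). 4/5 of 8 = 6.40, rounded up to 7, so 7 affirmative votes are needed; 7 voted in favor. Satisfied.

Invalid — notice requirement not satisfied.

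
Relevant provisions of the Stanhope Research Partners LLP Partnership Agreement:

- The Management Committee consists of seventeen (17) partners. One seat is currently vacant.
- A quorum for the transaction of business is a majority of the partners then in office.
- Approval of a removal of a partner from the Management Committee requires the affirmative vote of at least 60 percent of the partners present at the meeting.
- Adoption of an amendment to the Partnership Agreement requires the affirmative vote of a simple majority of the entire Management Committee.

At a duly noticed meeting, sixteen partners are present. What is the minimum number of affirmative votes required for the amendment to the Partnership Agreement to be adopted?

9

The amendment to the Partnership Agreement requires a majority of the entire Management Committee (17).
A majority of 17 is 9.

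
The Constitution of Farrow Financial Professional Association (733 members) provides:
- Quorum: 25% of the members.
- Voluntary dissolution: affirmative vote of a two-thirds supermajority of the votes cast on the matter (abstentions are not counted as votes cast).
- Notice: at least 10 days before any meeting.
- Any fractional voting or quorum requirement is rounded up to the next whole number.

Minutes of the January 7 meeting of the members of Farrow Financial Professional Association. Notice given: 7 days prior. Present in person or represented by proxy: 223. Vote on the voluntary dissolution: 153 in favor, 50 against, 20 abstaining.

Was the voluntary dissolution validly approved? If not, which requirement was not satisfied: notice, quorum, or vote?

Invalid — notice requirement not satisfied.

Notice: 7 days given; 10 required. Not satisfied.
Quorum: 25% of 733 = 183.25, rounded up to 184; 223 present. Satisfied.
Vote: requires two-thirds of the votes cast (223 − 20 abstaining = 203); 2/3 of 203 = 135.33, rounded up to 136, so 136 needed; 153 in favor. Satisfied.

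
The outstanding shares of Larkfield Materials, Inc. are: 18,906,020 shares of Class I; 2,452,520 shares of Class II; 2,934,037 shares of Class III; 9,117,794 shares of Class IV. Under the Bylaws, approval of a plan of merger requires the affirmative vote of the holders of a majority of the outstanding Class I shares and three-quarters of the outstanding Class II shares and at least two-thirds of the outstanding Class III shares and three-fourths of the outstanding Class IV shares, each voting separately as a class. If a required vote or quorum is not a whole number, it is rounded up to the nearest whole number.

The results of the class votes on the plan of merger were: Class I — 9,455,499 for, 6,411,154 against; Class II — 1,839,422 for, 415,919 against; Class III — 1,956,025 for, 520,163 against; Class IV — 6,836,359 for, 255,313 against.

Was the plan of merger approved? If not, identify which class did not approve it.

Not approved — the Class IV shares did not give the required vote.

Class I: a majority of 18906020 is 9453011; 9,453,011 required, 9,455,499 in favor — approved.
Class II: 3/4 of 2452520 = 1839390; 1,839,390 required, 1,839,422 in favor — approved.
Class III: 2/3 of 2934037 = 1956024.67, rounded up to 1956025; 1,956,025 required, 1,956,025 in favor — approved.
Class IV: 3/4 of 9117794 = 6838345.50, rounded up to 6838346; 6,838,346 required, 6,836,359 in favor — not approved.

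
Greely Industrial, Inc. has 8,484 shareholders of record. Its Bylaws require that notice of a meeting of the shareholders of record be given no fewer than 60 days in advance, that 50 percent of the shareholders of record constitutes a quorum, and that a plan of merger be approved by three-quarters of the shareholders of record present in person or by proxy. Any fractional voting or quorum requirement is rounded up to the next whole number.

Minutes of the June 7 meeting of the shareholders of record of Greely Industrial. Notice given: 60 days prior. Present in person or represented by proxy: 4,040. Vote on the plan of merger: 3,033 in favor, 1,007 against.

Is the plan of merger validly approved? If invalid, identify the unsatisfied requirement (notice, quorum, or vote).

Notice: 60 days given; 60 required. Satisfied.
Quorum: 50% of 8,484 = 4,242; 4,040 present. Not satisfied.
Vote: requires three-fourths of those present (4,040); 3/4 of 4040 = 3030, so 3,030 needed; 3,033 in favor. Satisfied.

Invalid — quorum requirement not satisfied.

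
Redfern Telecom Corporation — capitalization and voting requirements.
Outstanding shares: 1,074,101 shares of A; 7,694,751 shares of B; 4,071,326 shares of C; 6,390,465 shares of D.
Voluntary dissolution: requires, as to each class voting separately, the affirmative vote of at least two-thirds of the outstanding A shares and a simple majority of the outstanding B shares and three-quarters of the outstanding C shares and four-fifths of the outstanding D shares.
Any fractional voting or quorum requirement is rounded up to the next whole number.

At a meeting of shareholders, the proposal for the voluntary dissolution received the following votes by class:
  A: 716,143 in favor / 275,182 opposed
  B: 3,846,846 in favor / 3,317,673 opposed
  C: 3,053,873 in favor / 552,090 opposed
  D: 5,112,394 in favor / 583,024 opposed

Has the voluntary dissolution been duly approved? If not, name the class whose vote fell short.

Not approved — the B shares did not give the required vote.

A: 2/3 of 1074101 = 716067.33, rounded up to 716068; 716,068 required, 716,143 in favor — approved.
B: a majority of 7694751 is 3847376; 3,847,376 required, 3,846,846 in favor — not approved.
C: 3/4 of 4071326 = 3053494.50, rounded up to 3053495; 3,053,495 required, 3,053,873 in favor — approved.
D: 4/5 of 6390465 = 5112372; 5,112,372 required, 5,112,394 in favor — approved.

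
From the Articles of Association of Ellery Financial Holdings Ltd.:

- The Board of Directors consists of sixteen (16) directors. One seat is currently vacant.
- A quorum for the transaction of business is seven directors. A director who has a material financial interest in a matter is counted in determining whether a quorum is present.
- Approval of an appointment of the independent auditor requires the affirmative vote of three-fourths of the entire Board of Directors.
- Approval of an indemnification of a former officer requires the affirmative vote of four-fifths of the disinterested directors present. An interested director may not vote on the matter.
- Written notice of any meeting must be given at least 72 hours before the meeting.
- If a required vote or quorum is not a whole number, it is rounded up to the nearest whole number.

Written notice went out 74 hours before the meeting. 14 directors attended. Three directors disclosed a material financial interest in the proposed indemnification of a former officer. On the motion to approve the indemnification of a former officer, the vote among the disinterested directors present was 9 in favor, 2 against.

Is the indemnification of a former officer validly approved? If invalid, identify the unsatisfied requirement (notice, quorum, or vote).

Valid — all requirements satisfied.

Notice: 74 hours given; 72 required (74 ≥ 72). Satisfied.
Quorum: 14 present (interested directors count toward quorum); quorum is 7. Satisfied.
Vote: the indemnification of a former officer requires four-fifths of the disinterested directors present (14 − 3 = 11). 4/5 of 11 = 8.80, rounded up to 9, so 9 affirmative votes are needed; 9 voted in favor. Satisfied.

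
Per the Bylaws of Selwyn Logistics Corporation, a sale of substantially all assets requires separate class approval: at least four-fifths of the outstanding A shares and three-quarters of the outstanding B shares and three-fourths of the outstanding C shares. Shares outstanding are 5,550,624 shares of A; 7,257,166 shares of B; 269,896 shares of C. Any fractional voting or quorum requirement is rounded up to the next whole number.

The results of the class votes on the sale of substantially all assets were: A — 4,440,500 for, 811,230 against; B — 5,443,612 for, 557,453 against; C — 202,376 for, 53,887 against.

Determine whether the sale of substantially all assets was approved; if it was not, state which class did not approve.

A: 4/5 of 5550624 = 4440499.20, rounded up to 4440500; 4,440,500 required, 4,440,500 in favor — approved.
B: 3/4 of 7257166 = 5442874.50, rounded up to 5442875; 5,442,875 required, 5,443,612 in favor — approved.
C: 3/4 of 269896 = 202422; 202,422 required, 202,376 in favor — not approved.

Not approved — the C shares did not give the required vote.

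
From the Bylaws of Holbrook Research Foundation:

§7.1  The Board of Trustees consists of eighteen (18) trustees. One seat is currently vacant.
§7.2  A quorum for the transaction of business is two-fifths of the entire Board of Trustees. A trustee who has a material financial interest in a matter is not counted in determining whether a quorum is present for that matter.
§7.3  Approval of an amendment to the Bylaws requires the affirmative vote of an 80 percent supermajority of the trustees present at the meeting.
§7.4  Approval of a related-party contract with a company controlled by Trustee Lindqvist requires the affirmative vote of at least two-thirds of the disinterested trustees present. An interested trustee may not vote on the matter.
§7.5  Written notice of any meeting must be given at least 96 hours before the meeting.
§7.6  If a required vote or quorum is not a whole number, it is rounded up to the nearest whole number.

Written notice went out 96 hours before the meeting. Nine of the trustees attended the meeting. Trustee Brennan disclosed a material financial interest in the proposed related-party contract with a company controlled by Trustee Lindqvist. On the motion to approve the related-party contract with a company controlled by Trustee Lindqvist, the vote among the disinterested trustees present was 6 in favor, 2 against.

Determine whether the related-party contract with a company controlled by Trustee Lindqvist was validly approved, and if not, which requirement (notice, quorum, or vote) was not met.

Valid — all requirements satisfied.

Notice: 96 hours given; 96 required (96 ≥ 96). Satisfied.
Quorum: 9 present, but the 1 interested trustee does not count, leaving 8. Quorum is 8. Satisfied.
Vote: the related-party contract with a company controlled by Trustee Lindqvist requires two-thirds of the disinterested trustees present (9 − 1 = 8). 2/3 of 8 = 5.33, rounded up to 6, so 6 affirmative votes are needed; 6 voted in favor. Satisfied.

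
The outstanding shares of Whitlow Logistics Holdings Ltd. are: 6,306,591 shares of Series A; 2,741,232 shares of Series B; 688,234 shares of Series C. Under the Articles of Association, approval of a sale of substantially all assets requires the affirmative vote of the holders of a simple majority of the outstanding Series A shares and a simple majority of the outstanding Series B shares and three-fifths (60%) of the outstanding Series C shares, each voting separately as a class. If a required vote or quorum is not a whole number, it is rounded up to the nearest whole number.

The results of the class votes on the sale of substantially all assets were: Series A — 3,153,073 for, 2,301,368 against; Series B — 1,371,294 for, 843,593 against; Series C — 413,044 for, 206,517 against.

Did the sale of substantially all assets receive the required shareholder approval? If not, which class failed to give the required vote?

Not approved — the Series A shares did not give the required vote.

Series A: a majority of 6306591 is 3153296; 3,153,296 required, 3,153,073 in favor — not approved.
Series B: a majority of 2741232 is 1370617; 1,370,617 required, 1,371,294 in favor — approved.
Series C: 3/5 of 688234 = 412940.40, rounded up to 412941; 412,941 required, 413,044 in favor — approved.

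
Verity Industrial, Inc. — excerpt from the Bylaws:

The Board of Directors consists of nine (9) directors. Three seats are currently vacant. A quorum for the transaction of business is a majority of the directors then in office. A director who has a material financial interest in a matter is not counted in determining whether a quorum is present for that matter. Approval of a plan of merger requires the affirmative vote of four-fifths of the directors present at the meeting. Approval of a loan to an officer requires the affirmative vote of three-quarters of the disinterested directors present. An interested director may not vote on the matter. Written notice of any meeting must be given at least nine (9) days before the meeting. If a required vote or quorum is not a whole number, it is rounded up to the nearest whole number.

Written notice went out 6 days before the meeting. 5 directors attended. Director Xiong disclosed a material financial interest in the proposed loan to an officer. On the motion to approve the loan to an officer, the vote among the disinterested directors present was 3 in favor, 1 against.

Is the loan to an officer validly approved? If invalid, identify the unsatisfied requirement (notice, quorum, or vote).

Invalid — notice requirement not satisfied.

Notice: 6 days given; 9 required (6 < 9). Not satisfied.
Quorum: 5 present, but the 1 interested director does not count, leaving 4. Quorum is 4. Satisfied.
Vote: the loan to an officer requires three-fourths of the disinterested directors present (5 − 1 = 4). 3/4 of 4 = 3, so 3 affirmative votes are needed; 3 voted in favor. Satisfied.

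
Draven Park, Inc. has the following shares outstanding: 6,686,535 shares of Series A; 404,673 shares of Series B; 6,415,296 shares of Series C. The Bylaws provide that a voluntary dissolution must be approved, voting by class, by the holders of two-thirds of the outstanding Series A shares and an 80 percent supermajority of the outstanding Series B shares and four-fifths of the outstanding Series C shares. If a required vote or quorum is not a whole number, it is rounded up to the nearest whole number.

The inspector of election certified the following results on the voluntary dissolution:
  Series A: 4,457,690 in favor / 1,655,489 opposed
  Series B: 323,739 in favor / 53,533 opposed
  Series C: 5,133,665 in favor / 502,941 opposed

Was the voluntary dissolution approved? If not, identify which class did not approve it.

Series A: 2/3 of 6686535 = 4457690; 4,457,690 required, 4,457,690 in favor — approved.
Series B: 4/5 of 404673 = 323738.40, rounded up to 323739; 323,739 required, 323,739 in favor — approved.
Series C: 4/5 of 6415296 = 5132236.80, rounded up to 5132237; 5,132,237 required, 5,133,665 in favor — approved.

Approved — every class gave the required vote.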